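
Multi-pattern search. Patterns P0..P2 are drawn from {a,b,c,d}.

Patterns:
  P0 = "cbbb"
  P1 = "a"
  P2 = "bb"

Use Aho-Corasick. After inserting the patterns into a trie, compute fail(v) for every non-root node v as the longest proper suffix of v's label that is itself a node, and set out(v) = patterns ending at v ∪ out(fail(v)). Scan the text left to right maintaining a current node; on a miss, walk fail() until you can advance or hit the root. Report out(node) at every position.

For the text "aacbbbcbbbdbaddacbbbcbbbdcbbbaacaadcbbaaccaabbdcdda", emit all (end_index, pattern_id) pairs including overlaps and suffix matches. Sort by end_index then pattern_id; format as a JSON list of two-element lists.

Build:
Trie (insert patterns):
  n0 'ε': a→5 b→6 c→1
  n1 'c': b→2
  n2 'cb': b→3
  n3 'cbb': b→4
  n4 'cbbb': ·  ←P0
  n5 'a': ·  ←P1
  n6 'b': b→7
  n7 'bb': ·  ←P2

Failure links (BFS by depth):
  fail(1) 'c': from fail(0)=0 chase 'c': 0 ⇒ 0;  out=∅∪out(0)=∅
  fail(5) 'a': from fail(0)=0 chase 'a': 0 ⇒ 0;  out={1}∪out(0)={1}
  fail(6) 'b': from fail(0)=0 chase 'b': 0 ⇒ 0;  out=∅∪out(0)=∅
  fail(2) 'cb': from fail(1)=0 chase 'b': 0 ⇒ 6;  out=∅∪out(6)=∅
  fail(7) 'bb': from fail(6)=0 chase 'b': 0 ⇒ 6;  out={2}∪out(6)={2}
  fail(3) 'cbb': from fail(2)=6 chase 'b': 6 ⇒ 7;  out=∅∪out(7)={2}
  fail(4) 'cbbb': from fail(3)=7 chase 'b': 7→6 ⇒ 7;  out={0}∪out(7)={0,2}

Run:
i=0 'a': node 0→5  emit P1@[0:0]
i=1 'a': node 5→5 (via fail)  emit P1@[1:1]
i=2 'c': node 5→1 (via fail)
i=3 'b': node 1→2
i=4 'b': node 2→3  emit P2@[3:4]
i=5 'b': node 3→4  emit P0@[2:5],P2@[4:5]
i=6 'c': node 4→1 (via fail)
i=7 'b': node 1→2
i=8 'b': node 2→3  emit P2@[7:8]
i=9 'b': node 3→4  emit P0@[6:9],P2@[8:9]
i=10 'd': node 4→0 (via fail)
i=11 'b': node 0→6
i=12 'a': node 6→5 (via fail)  emit P1@[12:12]
i=13 'd': node 5→0 (via fail)
i=14 'd': node 0→0
i=15 'a': node 0→5  emit P1@[15:15]
i=16 'c': node 5→1 (via fail)
i=17 'b': node 1→2
i=18 'b': node 2→3  emit P2@[17:18]
i=19 'b': node 3→4  emit P0@[16:19],P2@[18:19]
i=20 'c': node 4→1 (via fail)
i=21 'b': node 1→2
i=22 'b': node 2→3  emit P2@[21:22]
i=23 'b': node 3→4  emit P0@[20:23],P2@[22:23]
i=24 'd': node 4→0 (via fail)
i=25 'c': node 0→1
i=26 'b': node 1→2
i=27 'b': node 2→3  emit P2@[26:27]
i=28 'b': node 3→4  emit P0@[25:28],P2@[27:28]
i=29 'a': node 4→5 (via fail)  emit P1@[29:29]
i=30 'a': node 5→5 (via fail)  emit P1@[30:30]
i=31 'c': node 5→1 (via fail)
i=32 'a': node 1→5 (via fail)  emit P1@[32:32]
i=33 'a': node 5→5 (via fail)  emit P1@[33:33]
i=34 'd': node 5→0 (via fail)
i=35 'c': node 0→1
i=36 'b': node 1→2
i=37 'b': node 2→3  emit P2@[36:37]
i=38 'a': node 3→5 (via fail)  emit P1@[38:38]
i=39 'a': node 5→5 (via fail)  emit P1@[39:39]
i=40 'c': node 5→1 (via fail)
i=41 'c': node 1→1 (via fail)
i=42 'a': node 1→5 (via fail)  emit P1@[42:42]
i=43 'a': node 5→5 (via fail)  emit P1@[43:43]
i=44 'b': node 5→6 (via fail)
i=45 'b': node 6→7  emit P2@[44:45]
i=46 'd': node 7→0 (via fail)
i=47 'c': node 0→1
i=48 'd': node 1→0 (via fail)
i=49 'd': node 0→0
i=50 'a': node 0→5  emit P1@[50:50]

All matches (sorted): [[0,1],[1,1],[4,2],[5,0],[5,2],[8,2],[9,0],[9,2],[12,1],[15,1],[18,2],[19,0],[19,2],[22,2],[23,0],[23,2],[27,2],[28,0],[28,2],[29,1],[30,1],[32,1],[33,1],[37,2],[38,1],[39,1],[42,1],[43,1],[45,2],[50,1]]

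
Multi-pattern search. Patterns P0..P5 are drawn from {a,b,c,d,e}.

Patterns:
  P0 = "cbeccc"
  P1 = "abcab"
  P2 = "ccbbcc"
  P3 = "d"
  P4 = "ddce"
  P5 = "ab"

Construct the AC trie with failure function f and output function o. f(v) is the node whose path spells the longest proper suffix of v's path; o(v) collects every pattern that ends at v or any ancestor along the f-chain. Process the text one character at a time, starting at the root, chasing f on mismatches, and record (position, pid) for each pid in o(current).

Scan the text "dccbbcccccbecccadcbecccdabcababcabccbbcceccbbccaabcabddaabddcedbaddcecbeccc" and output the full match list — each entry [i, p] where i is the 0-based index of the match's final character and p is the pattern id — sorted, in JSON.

Build:
Trie nodes:
  0='ε' goto a→7 c→1 d→17
  1='c' goto b→2 c→12
  2='cb' goto e→3
  3='cbe' goto c→4
  4='cbec' goto c→5
  5='cbecc' goto c→6
  6='cbeccc' goto ·  ←P0
  7='a' goto b→8
  8='ab' goto c→9  ←P5
  9='abc' goto a→10
  10='abca' goto b→11
  11='abcab' goto ·  ←P1
  12='cc' goto b→13
  13='ccb' goto b→14
  14='ccbb' goto c→15
  15='ccbbc' goto c→16
  16='ccbbcc' goto ·  ←P2
  17='d' goto d→18  ←P3
  18='dd' goto c→19
  19='ddc' goto e→20
  20='ddce' goto ·  ←P4

BFS fail/out derivation:
  fail(1) 'c': from fail(0)=0 chase 'c': 0 ⇒ 0;  out=∅∪out(0)=∅
  fail(7) 'a': from fail(0)=0 chase 'a': 0 ⇒ 0;  out=∅∪out(0)=∅
  fail(17) 'd': from fail(0)=0 chase 'd': 0 ⇒ 0;  out={3}∪out(0)={3}
  fail(2) 'cb': from fail(1)=0 chase 'b': 0 ⇒ 0;  out=∅∪out(0)=∅
  fail(8) 'ab': from fail(7)=0 chase 'b': 0 ⇒ 0;  out={5}∪out(0)={5}
  fail(12) 'cc': from fail(1)=0 chase 'c': 0 ⇒ 1;  out=∅∪out(1)=∅
  fail(18) 'dd': from fail(17)=0 chase 'd': 0 ⇒ 17;  out=∅∪out(17)={3}
  fail(3) 'cbe': from fail(2)=0 chase 'e': 0 ⇒ 0;  out=∅∪out(0)=∅
  fail(9) 'abc': from fail(8)=0 chase 'c': 0 ⇒ 1;  out=∅∪out(1)=∅
  fail(13) 'ccb': from fail(12)=1 chase 'b': 1 ⇒ 2;  out=∅∪out(2)=∅
  fail(19) 'ddc': from fail(18)=17 chase 'c': 17→0 ⇒ 1;  out=∅∪out(1)=∅
  fail(4) 'cbec': from fail(3)=0 chase 'c': 0 ⇒ 1;  out=∅∪out(1)=∅
  fail(10) 'abca': from fail(9)=1 chase 'a': 1→0 ⇒ 7;  out=∅∪out(7)=∅
  fail(14) 'ccbb': from fail(13)=2 chase 'b': 2→0 ⇒ 0;  out=∅∪out(0)=∅
  fail(20) 'ddce': from fail(19)=1 chase 'e': 1→0 ⇒ 0;  out={4}∪out(0)={4}
  fail(5) 'cbecc': from fail(4)=1 chase 'c': 1 ⇒ 12;  out=∅∪out(12)=∅
  fail(11) 'abcab': from fail(10)=7 chase 'b': 7 ⇒ 8;  out={1}∪out(8)={1,5}
  fail(15) 'ccbbc': from fail(14)=0 chase 'c': 0 ⇒ 1;  out=∅∪out(1)=∅
  fail(6) 'cbeccc': from fail(5)=12 chase 'c': 12→1 ⇒ 12;  out={0}∪out(12)={0}
  fail(16) 'ccbbcc': from fail(15)=1 chase 'c': 1 ⇒ 12;  out={2}∪out(12)={2}

Scan:
i=0 'd': node 0→17  emit P3@[0:0]
i=1 'c': node 17→1 (via fail)
i=2 'c': node 1→12
i=3 'b': node 12→13
i=4 'b': node 13→14
i=5 'c': node 14→15
i=6 'c': node 15→16  emit P2@[1:6]
i=7 'c': node 16→12 (via fail)
i=8 'c': node 12→12 (via fail)
i=9 'c': node 12→12 (via fail)
i=10 'b': node 12→13
i=11 'e': node 13→3 (via fail)
i=12 'c': node 3→4
i=13 'c': node 4→5
i=14 'c': node 5→6  emit P0@[9:14]
i=15 'a': node 6→7 (via fail)
i=16 'd': node 7→17 (via fail)  emit P3@[16:16]
i=17 'c': node 17→1 (via fail)
i=18 'b': node 1→2
i=19 'e': node 2→3
i=20 'c': node 3→4
i=21 'c': node 4→5
i=22 'c': node 5→6  emit P0@[17:22]
i=23 'd': node 6→17 (via fail)  emit P3@[23:23]
i=24 'a': node 17→7 (via fail)
i=25 'b': node 7→8  emit P5@[24:25]
i=26 'c': node 8→9
i=27 'a': node 9→10
i=28 'b': node 10→11  emit P1@[24:28],P5@[27:28]
i=29 'a': node 11→7 (via fail)
i=30 'b': node 7→8  emit P5@[29:30]
i=31 'c': node 8→9
i=32 'a': node 9→10
i=33 'b': node 10→11  emit P1@[29:33],P5@[32:33]
i=34 'c': node 11→9 (via fail)
i=35 'c': node 9→12 (via fail)
i=36 'b': node 12→13
i=37 'b': node 13→14
i=38 'c': node 14→15
i=39 'c': node 15→16  emit P2@[34:39]
i=40 'e': node 16→0 (via fail)
i=41 'c': node 0→1
i=42 'c': node 1→12
i=43 'b': node 12→13
i=44 'b': node 13→14
i=45 'c': node 14→15
i=46 'c': node 15→16  emit P2@[41:46]
i=47 'a': node 16→7 (via fail)
i=48 'a': node 7→7 (via fail)
i=49 'b': node 7→8  emit P5@[48:49]
i=50 'c': node 8→9
i=51 'a': node 9→10
i=52 'b': node 10→11  emit P1@[48:52],P5@[51:52]
i=53 'd': node 11→17 (via fail)  emit P3@[53:53]
i=54 'd': node 17→18  emit P3@[54:54]
i=55 'a': node 18→7 (via fail)
i=56 'a': node 7→7 (via fail)
i=57 'b': node 7→8  emit P5@[56:57]
i=58 'd': node 8→17 (via fail)  emit P3@[58:58]
i=59 'd': node 17→18  emit P3@[59:59]
i=60 'c': node 18→19
i=61 'e': node 19→20  emit P4@[58:61]
i=62 'd': node 20→17 (via fail)  emit P3@[62:62]
i=63 'b': node 17→0 (via fail)
i=64 'a': node 0→7
i=65 'd': node 7→17 (via fail)  emit P3@[65:65]
i=66 'd': node 17→18  emit P3@[66:66]
i=67 'c': node 18→19
i=68 'e': node 19→20  emit P4@[65:68]
i=69 'c': node 20→1 (via fail)
i=70 'b': node 1→2
i=71 'e': node 2→3
i=72 'c': node 3→4
i=73 'c': node 4→5
i=74 'c': node 5→6  emit P0@[69:74]

Matches: [[0,3],[6,2],[14,0],[16,3],[22,0],[23,3],[25,5],[28,1],[28,5],[30,5],[33,1],[33,5],[39,2],[46,2],[49,5],[52,1],[52,5],[53,3],[54,3],[57,5],[58,3],[59,3],[61,4],[62,3],[65,3],[66,3],[68,4],[74,0]]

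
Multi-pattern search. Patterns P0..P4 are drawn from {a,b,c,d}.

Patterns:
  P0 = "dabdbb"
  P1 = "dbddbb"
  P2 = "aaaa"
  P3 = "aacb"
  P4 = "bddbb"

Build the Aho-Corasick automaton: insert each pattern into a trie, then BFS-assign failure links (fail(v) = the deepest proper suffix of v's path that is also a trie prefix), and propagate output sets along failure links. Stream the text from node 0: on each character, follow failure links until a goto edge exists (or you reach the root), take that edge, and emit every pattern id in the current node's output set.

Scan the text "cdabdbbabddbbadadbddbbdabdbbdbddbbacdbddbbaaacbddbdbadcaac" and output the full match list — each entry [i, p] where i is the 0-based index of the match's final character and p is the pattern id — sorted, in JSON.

Construct AC machine:
Trie (insert patterns):
  0='ε' goto a→12 b→18 d→1
  1='d' goto a→2 b→7
  2='da' goto b→3
  3='dab' goto d→4
  4='dabd' goto b→5
  5='dabdb' goto b→6
  6='dabdbb' goto ·  [P0 ends]
  7='db' goto d→8
  8='dbd' goto d→9
  9='dbdd' goto b→10
  10='dbddb' goto b→11
  11='dbddbb' goto ·  [P1 ends]
  12='a' goto a→13
  13='aa' goto a→14 c→16
  14='aaa' goto a→15
  15='aaaa' goto ·  [P2 ends]
  16='aac' goto b→17
  17='aacb' goto ·  [P3 ends]
  18='b' goto d→19
  19='bd' goto d→20
  20='bdd' goto b→21
  21='bddb' goto b→22
  22='bddbb' goto ·  [P4 ends]

BFS fail/out derivation:
  fail(1) 'd': from fail(0)=0 chase 'd': 0 ⇒ 0;  out=∅∪out(0)=∅
  fail(12) 'a': from fail(0)=0 chase 'a': 0 ⇒ 0;  out=∅∪out(0)=∅
  fail(18) 'b': from fail(0)=0 chase 'b': 0 ⇒ 0;  out=∅∪out(0)=∅
  fail(2) 'da': from fail(1)=0 chase 'a': 0 ⇒ 12;  out=∅∪out(12)=∅
  fail(7) 'db': from fail(1)=0 chase 'b': 0 ⇒ 18;  out=∅∪out(18)=∅
  fail(13) 'aa': from fail(12)=0 chase 'a': 0 ⇒ 12;  out=∅∪out(12)=∅
  fail(19) 'bd': from fail(18)=0 chase 'd': 0 ⇒ 1;  out=∅∪out(1)=∅
  fail(3) 'dab': from fail(2)=12 chase 'b': 12→0 ⇒ 18;  out=∅∪out(18)=∅
  fail(8) 'dbd': from fail(7)=18 chase 'd': 18 ⇒ 19;  out=∅∪out(19)=∅
  fail(14) 'aaa': from fail(13)=12 chase 'a': 12 ⇒ 13;  out=∅∪out(13)=∅
  fail(16) 'aac': from fail(13)=12 chase 'c': 12→0 ⇒ 0;  out=∅∪out(0)=∅
  fail(20) 'bdd': from fail(19)=1 chase 'd': 1→0 ⇒ 1;  out=∅∪out(1)=∅
  fail(4) 'dabd': from fail(3)=18 chase 'd': 18 ⇒ 19;  out=∅∪out(19)=∅
  fail(9) 'dbdd': from fail(8)=19 chase 'd': 19 ⇒ 20;  out=∅∪out(20)=∅
  fail(15) 'aaaa': from fail(14)=13 chase 'a': 13 ⇒ 14;  out={2}∪out(14)={2}
  fail(17) 'aacb': from fail(16)=0 chase 'b': 0 ⇒ 18;  out={3}∪out(18)={3}
  fail(21) 'bddb': from fail(20)=1 chase 'b': 1 ⇒ 7;  out=∅∪out(7)=∅
  fail(5) 'dabdb': from fail(4)=19 chase 'b': 19→1 ⇒ 7;  out=∅∪out(7)=∅
  fail(10) 'dbddb': from fail(9)=20 chase 'b': 20 ⇒ 21;  out=∅∪out(21)=∅
  fail(22) 'bddbb': from fail(21)=7 chase 'b': 7→18→0 ⇒ 18;  out={4}∪out(18)={4}
  fail(6) 'dabdbb': from fail(5)=7 chase 'b': 7→18→0 ⇒ 18;  out={0}∪out(18)={0}
  fail(11) 'dbddbb': from fail(10)=21 chase 'b': 21 ⇒ 22;  out={1}∪out(22)={1,4}

Text stream:
pos 0 'c': at 0
pos 1 'd': at 1
pos 2 'a': at 2
pos 3 'b': at 3
pos 4 'd': at 4
pos 5 'b': at 5
pos 6 'b': at 6  emit P0@[1:6]
pos 7 'a': at 12 (via fail)
pos 8 'b': at 18 (via fail)
pos 9 'd': at 19
pos 10 'd': at 20
pos 11 'b': at 21
pos 12 'b': at 22  emit P4@[8:12]
pos 13 'a': at 12 (via fail)
pos 14 'd': at 1 (via fail)
pos 15 'a': at 2
pos 16 'd': at 1 (via fail)
pos 17 'b': at 7
pos 18 'd': at 8
pos 19 'd': at 9
pos 20 'b': at 10
pos 21 'b': at 11  emit P1@[16:21],P4@[17:21]
pos 22 'd': at 19 (via fail)
pos 23 'a': at 2 (via fail)
pos 24 'b': at 3
pos 25 'd': at 4
pos 26 'b': at 5
pos 27 'b': at 6  emit P0@[22:27]
pos 28 'd': at 19 (via fail)
pos 29 'b': at 7 (via fail)
pos 30 'd': at 8
pos 31 'd': at 9
pos 32 'b': at 10
pos 33 'b': at 11  emit P1@[28:33],P4@[29:33]
pos 34 'a': at 12 (via fail)
pos 35 'c': at 0 (via fail)
pos 36 'd': at 1
pos 37 'b': at 7
pos 38 'd': at 8
pos 39 'd': at 9
pos 40 'b': at 10
pos 41 'b': at 11  emit P1@[36:41],P4@[37:41]
pos 42 'a': at 12 (via fail)
pos 43 'a': at 13
pos 44 'a': at 14
pos 45 'c': at 16 (via fail)
pos 46 'b': at 17  emit P3@[43:46]
pos 47 'd': at 19 (via fail)
pos 48 'd': at 20
pos 49 'b': at 21
pos 50 'd': at 8 (via fail)
pos 51 'b': at 7 (via fail)
pos 52 'a': at 12 (via fail)
pos 53 'd': at 1 (via fail)
pos 54 'c': at 0 (via fail)
pos 55 'a': at 12
pos 56 'a': at 13
pos 57 'c': at 16

Result: [[6,0],[12,4],[21,1],[21,4],[27,0],[33,1],[33,4],[41,1],[41,4],[46,3]]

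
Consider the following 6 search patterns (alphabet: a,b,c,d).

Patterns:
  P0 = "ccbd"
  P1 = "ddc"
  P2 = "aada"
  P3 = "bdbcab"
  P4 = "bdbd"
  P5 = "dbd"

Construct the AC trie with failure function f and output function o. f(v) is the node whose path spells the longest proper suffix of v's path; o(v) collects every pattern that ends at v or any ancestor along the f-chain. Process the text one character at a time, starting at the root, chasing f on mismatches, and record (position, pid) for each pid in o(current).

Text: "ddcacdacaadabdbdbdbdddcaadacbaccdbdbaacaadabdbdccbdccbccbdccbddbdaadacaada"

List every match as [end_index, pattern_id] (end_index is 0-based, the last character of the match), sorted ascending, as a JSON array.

Construct AC machine:
Trie nodes:
  0='ε' goto a→8 b→12 c→1 d→5
  1='c' goto c→2
  2='cc' goto b→3
  3='ccb' goto d→4
  4='ccbd' goto ·  [P0 ends]
  5='d' goto b→19 d→6
  6='dd' goto c→7
  7='ddc' goto ·  [P1 ends]
  8='a' goto a→9
  9='aa' goto d→10
  10='aad' goto a→11
  11='aada' goto ·  [P2 ends]
  12='b' goto d→13
  13='bd' goto b→14
  14='bdb' goto c→15 d→18
  15='bdbc' goto a→16
  16='bdbca' goto b→17
  17='bdbcab' goto ·  [P3 ends]
  18='bdbd' goto ·  [P4 ends]
  19='db' goto d→20
  20='dbd' goto ·  [P5 ends]

BFS fail/out derivation:
  n1('c'): parent n0 fail=0; on 'c' 0 → fail=0;  out ∅∪∅=∅
  n5('d'): parent n0 fail=0; on 'd' 0 → fail=0;  out ∅∪∅=∅
  n8('a'): parent n0 fail=0; on 'a' 0 → fail=0;  out ∅∪∅=∅
  n12('b'): parent n0 fail=0; on 'b' 0 → fail=0;  out ∅∪∅=∅
  n2('cc'): parent n1 fail=0; on 'c' 0 → fail=1;  out ∅∪∅=∅
  n6('dd'): parent n5 fail=0; on 'd' 0 → fail=5;  out ∅∪∅=∅
  n9('aa'): parent n8 fail=0; on 'a' 0 → fail=8;  out ∅∪∅=∅
  n13('bd'): parent n12 fail=0; on 'd' 0 → fail=5;  out ∅∪∅=∅
  n19('db'): parent n5 fail=0; on 'b' 0 → fail=12;  out ∅∪∅=∅
  n3('ccb'): parent n2 fail=1; on 'b' 1→0 → fail=12;  out ∅∪∅=∅
  n7('ddc'): parent n6 fail=5; on 'c' 5→0 → fail=1;  out {1}∪∅={1}
  n10('aad'): parent n9 fail=8; on 'd' 8→0 → fail=5;  out ∅∪∅=∅
  n14('bdb'): parent n13 fail=5; on 'b' 5 → fail=19;  out ∅∪∅=∅
  n20('dbd'): parent n19 fail=12; on 'd' 12 → fail=13;  out {5}∪∅={5}
  n4('ccbd'): parent n3 fail=12; on 'd' 12 → fail=13;  out {0}∪∅={0}
  n11('aada'): parent n10 fail=5; on 'a' 5→0 → fail=8;  out {2}∪∅={2}
  n15('bdbc'): parent n14 fail=19; on 'c' 19→12→0 → fail=1;  out ∅∪∅=∅
  n18('bdbd'): parent n14 fail=19; on 'd' 19 → fail=20;  out {4}∪{5}={4,5}
  n16('bdbca'): parent n15 fail=1; on 'a' 1→0 → fail=8;  out ∅∪∅=∅
  n17('bdbcab'): parent n16 fail=8; on 'b' 8→0 → fail=12;  out {3}∪∅={3}

Scan:
i=0 'd': node 0→5
i=1 'd': node 5→6
i=2 'c': node 6→7  emit P1@[0:2]
i=3 'a': node 7→8 (via fail)
i=4 'c': node 8→1 (via fail)
i=5 'd': node 1→5 (via fail)
i=6 'a': node 5→8 (via fail)
i=7 'c': node 8→1 (via fail)
i=8 'a': node 1→8 (via fail)
i=9 'a': node 8→9
i=10 'd': node 9→10
i=11 'a': node 10→11  emit P2@[8:11]
i=12 'b': node 11→12 (via fail)
i=13 'd': node 12→13
i=14 'b': node 13→14
i=15 'd': node 14→18  emit P4@[12:15],P5@[13:15]
i=16 'b': node 18→14 (via fail)
i=17 'd': node 14→18  emit P4@[14:17],P5@[15:17]
i=18 'b': node 18→14 (via fail)
i=19 'd': node 14→18  emit P4@[16:19],P5@[17:19]
i=20 'd': node 18→6 (via fail)
i=21 'd': node 6→6 (via fail)
i=22 'c': node 6→7  emit P1@[20:22]
i=23 'a': node 7→8 (via fail)
i=24 'a': node 8→9
i=25 'd': node 9→10
i=26 'a': node 10→11  emit P2@[23:26]
i=27 'c': node 11→1 (via fail)
i=28 'b': node 1→12 (via fail)
i=29 'a': node 12→8 (via fail)
i=30 'c': node 8→1 (via fail)
i=31 'c': node 1→2
i=32 'd': node 2→5 (via fail)
i=33 'b': node 5→19
i=34 'd': node 19→20  emit P5@[32:34]
i=35 'b': node 20→14 (via fail)
i=36 'a': node 14→8 (via fail)
i=37 'a': node 8→9
i=38 'c': node 9→1 (via fail)
i=39 'a': node 1→8 (via fail)
i=40 'a': node 8→9
i=41 'd': node 9→10
i=42 'a': node 10→11  emit P2@[39:42]
i=43 'b': node 11→12 (via fail)
i=44 'd': node 12→13
i=45 'b': node 13→14
i=46 'd': node 14→18  emit P4@[43:46],P5@[44:46]
i=47 'c': node 18→1 (via fail)
i=48 'c': node 1→2
i=49 'b': node 2→3
i=50 'd': node 3→4  emit P0@[47:50]
i=51 'c': node 4→1 (via fail)
i=52 'c': node 1→2
i=53 'b': node 2→3
i=54 'c': node 3→1 (via fail)
i=55 'c': node 1→2
i=56 'b': node 2→3
i=57 'd': node 3→4  emit P0@[54:57]
i=58 'c': node 4→1 (via fail)
i=59 'c': node 1→2
i=60 'b': node 2→3
i=61 'd': node 3→4  emit P0@[58:61]
i=62 'd': node 4→6 (via fail)
i=63 'b': node 6→19 (via fail)
i=64 'd': node 19→20  emit P5@[62:64]
i=65 'a': node 20→8 (via fail)
i=66 'a': node 8→9
i=67 'd': node 9→10
i=68 'a': node 10→11  emit P2@[65:68]
i=69 'c': node 11→1 (via fail)
i=70 'a': node 1→8 (via fail)
i=71 'a': node 8→9
i=72 'd': node 9→10
i=73 'a': node 10→11  emit P2@[70:73]

Result: [[2,1],[11,2],[15,4],[15,5],[17,4],[17,5],[19,4],[19,5],[22,1],[26,2],[34,5],[42,2],[46,4],[46,5],[50,0],[57,0],[61,0],[64,5],[68,2],[73,2]]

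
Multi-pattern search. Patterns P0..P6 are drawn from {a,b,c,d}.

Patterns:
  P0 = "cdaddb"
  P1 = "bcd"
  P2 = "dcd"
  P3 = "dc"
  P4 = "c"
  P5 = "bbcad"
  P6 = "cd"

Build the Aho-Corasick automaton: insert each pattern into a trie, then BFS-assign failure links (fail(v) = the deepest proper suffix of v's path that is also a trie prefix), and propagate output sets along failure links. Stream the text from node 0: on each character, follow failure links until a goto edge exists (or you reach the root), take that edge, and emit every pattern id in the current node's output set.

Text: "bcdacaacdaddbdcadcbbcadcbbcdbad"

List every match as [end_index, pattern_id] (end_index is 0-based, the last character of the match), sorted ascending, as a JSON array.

Build:
Trie (insert patterns):
  n0 'ε': b→7 c→1 d→10
  n1 'c': d→2  [P4 ends]
  n2 'cd': a→3  [P6 ends]
  n3 'cda': d→4
  n4 'cdad': d→5
  n5 'cdadd': b→6
  n6 'cdaddb': ·  [P0 ends]
  n7 'b': b→13 c→8
  n8 'bc': d→9
  n9 'bcd': ·  [P1 ends]
  n10 'd': c→11
  n11 'dc': d→12  [P3 ends]
  n12 'dcd': ·  [P2 ends]
  n13 'bb': c→14
  n14 'bbc': a→15
  n15 'bbca': d→16
  n16 'bbcad': ·  [P5 ends]

Failure links (BFS by depth):
  n1('c'): parent n0 fail=0; on 'c' 0 → fail=0;  out {4}∪∅={4}
  n7('b'): parent n0 fail=0; on 'b' 0 → fail=0;  out ∅∪∅=∅
  n10('d'): parent n0 fail=0; on 'd' 0 → fail=0;  out ∅∪∅=∅
  n2('cd'): parent n1 fail=0; on 'd' 0 → fail=10;  out {6}∪∅={6}
  n8('bc'): parent n7 fail=0; on 'c' 0 → fail=1;  out ∅∪{4}={4}
  n11('dc'): parent n10 fail=0; on 'c' 0 → fail=1;  out {3}∪{4}={3,4}
  n13('bb'): parent n7 fail=0; on 'b' 0 → fail=7;  out ∅∪∅=∅
  n3('cda'): parent n2 fail=10; on 'a' 10→0 → fail=0;  out ∅∪∅=∅
  n9('bcd'): parent n8 fail=1; on 'd' 1 → fail=2;  out {1}∪{6}={1,6}
  n12('dcd'): parent n11 fail=1; on 'd' 1 → fail=2;  out {2}∪{6}={2,6}
  n14('bbc'): parent n13 fail=7; on 'c' 7 → fail=8;  out ∅∪{4}={4}
  n4('cdad'): parent n3 fail=0; on 'd' 0 → fail=10;  out ∅∪∅=∅
  n15('bbca'): parent n14 fail=8; on 'a' 8→1→0 → fail=0;  out ∅∪∅=∅
  n5('cdadd'): parent n4 fail=10; on 'd' 10→0 → fail=10;  out ∅∪∅=∅
  n16('bbcad'): parent n15 fail=0; on 'd' 0 → fail=10;  out {5}∪∅={5}
  n6('cdaddb'): parent n5 fail=10; on 'b' 10→0 → fail=7;  out {0}∪∅={0}

Text stream:
pos 0 'b': at 7
pos 1 'c': at 8  emit P4@[1:1]
pos 2 'd': at 9  emit P1@[0:2],P6@[1:2]
pos 3 'a': at 3 (via fail)
pos 4 'c': at 1 (via fail)  emit P4@[4:4]
pos 5 'a': at 0 (via fail)
pos 6 'a': at 0
pos 7 'c': at 1  emit P4@[7:7]
pos 8 'd': at 2  emit P6@[7:8]
pos 9 'a': at 3
pos 10 'd': at 4
pos 11 'd': at 5
pos 12 'b': at 6  emit P0@[7:12]
pos 13 'd': at 10 (via fail)
pos 14 'c': at 11  emit P3@[13:14],P4@[14:14]
pos 15 'a': at 0 (via fail)
pos 16 'd': at 10
pos 17 'c': at 11  emit P3@[16:17],P4@[17:17]
pos 18 'b': at 7 (via fail)
pos 19 'b': at 13
pos 20 'c': at 14  emit P4@[20:20]
pos 21 'a': at 15
pos 22 'd': at 16  emit P5@[18:22]
pos 23 'c': at 11 (via fail)  emit P3@[22:23],P4@[23:23]
pos 24 'b': at 7 (via fail)
pos 25 'b': at 13
pos 26 'c': at 14  emit P4@[26:26]
pos 27 'd': at 9 (via fail)  emit P1@[25:27],P6@[26:27]
pos 28 'b': at 7 (via fail)
pos 29 'a': at 0 (via fail)
pos 30 'd': at 10

All matches (sorted): [[1,4],[2,1],[2,6],[4,4],[7,4],[8,6],[12,0],[14,3],[14,4],[17,3],[17,4],[20,4],[22,5],[23,3],[23,4],[26,4],[27,1],[27,6]]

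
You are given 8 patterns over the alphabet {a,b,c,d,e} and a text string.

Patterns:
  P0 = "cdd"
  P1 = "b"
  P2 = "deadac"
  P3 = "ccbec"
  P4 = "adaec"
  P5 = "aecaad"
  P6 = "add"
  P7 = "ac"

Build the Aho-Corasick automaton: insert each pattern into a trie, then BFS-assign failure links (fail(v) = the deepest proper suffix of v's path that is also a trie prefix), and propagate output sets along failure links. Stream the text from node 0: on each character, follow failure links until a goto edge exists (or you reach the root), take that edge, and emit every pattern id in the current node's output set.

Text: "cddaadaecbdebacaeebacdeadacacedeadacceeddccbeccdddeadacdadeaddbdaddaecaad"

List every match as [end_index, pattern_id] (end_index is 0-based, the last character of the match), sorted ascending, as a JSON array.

Construct AC machine:
Trie nodes:
  0='ε' goto a→15 b→4 c→1 d→5
  1='c' goto c→11 d→2
  2='cd' goto d→3
  3='cdd' goto ·  ←P0
  4='b' goto ·  ←P1
  5='d' goto e→6
  6='de' goto a→7
  7='dea' goto d→8
  8='dead' goto a→9
  9='deada' goto c→10
  10='deadac' goto ·  ←P2
  11='cc' goto b→12
  12='ccb' goto e→13
  13='ccbe' goto c→14
  14='ccbec' goto ·  ←P3
  15='a' goto c→26 d→16 e→20
  16='ad' goto a→17 d→25
  17='ada' goto e→18
  18='adae' goto c→19
  19='adaec' goto ·  ←P4
  20='ae' goto c→21
  21='aec' goto a→22
  22='aeca' goto a→23
  23='aecaa' goto d→24
  24='aecaad' goto ·  ←P5
  25='add' goto ·  ←P6
  26='ac' goto ·  ←P7

BFS fail/out derivation:
  n1('c'): parent n0 fail=0; on 'c' 0 → fail=0;  out ∅∪∅=∅
  n4('b'): parent n0 fail=0; on 'b' 0 → fail=0;  out {1}∪∅={1}
  n5('d'): parent n0 fail=0; on 'd' 0 → fail=0;  out ∅∪∅=∅
  n15('a'): parent n0 fail=0; on 'a' 0 → fail=0;  out ∅∪∅=∅
  n2('cd'): parent n1 fail=0; on 'd' 0 → fail=5;  out ∅∪∅=∅
  n6('de'): parent n5 fail=0; on 'e' 0 → fail=0;  out ∅∪∅=∅
  n11('cc'): parent n1 fail=0; on 'c' 0 → fail=1;  out ∅∪∅=∅
  n16('ad'): parent n15 fail=0; on 'd' 0 → fail=5;  out ∅∪∅=∅
  n20('ae'): parent n15 fail=0; on 'e' 0 → fail=0;  out ∅∪∅=∅
  n26('ac'): parent n15 fail=0; on 'c' 0 → fail=1;  out {7}∪∅={7}
  n3('cdd'): parent n2 fail=5; on 'd' 5→0 → fail=5;  out {0}∪∅={0}
  n7('dea'): parent n6 fail=0; on 'a' 0 → fail=15;  out ∅∪∅=∅
  n12('ccb'): parent n11 fail=1; on 'b' 1→0 → fail=4;  out ∅∪{1}={1}
  n17('ada'): parent n16 fail=5; on 'a' 5→0 → fail=15;  out ∅∪∅=∅
  n21('aec'): parent n20 fail=0; on 'c' 0 → fail=1;  out ∅∪∅=∅
  n25('add'): parent n16 fail=5; on 'd' 5→0 → fail=5;  out {6}∪∅={6}
  n8('dead'): parent n7 fail=15; on 'd' 15 → fail=16;  out ∅∪∅=∅
  n13('ccbe'): parent n12 fail=4; on 'e' 4→0 → fail=0;  out ∅∪∅=∅
  n18('adae'): parent n17 fail=15; on 'e' 15 → fail=20;  out ∅∪∅=∅
  n22('aeca'): parent n21 fail=1; on 'a' 1→0 → fail=15;  out ∅∪∅=∅
  n9('deada'): parent n8 fail=16; on 'a' 16 → fail=17;  out ∅∪∅=∅
  n14('ccbec'): parent n13 fail=0; on 'c' 0 → fail=1;  out {3}∪∅={3}
  n19('adaec'): parent n18 fail=20; on 'c' 20 → fail=21;  out {4}∪∅={4}
  n23('aecaa'): parent n22 fail=15; on 'a' 15→0 → fail=15;  out ∅∪∅=∅
  n10('deadac'): parent n9 fail=17; on 'c' 17→15 → fail=26;  out {2}∪{7}={2,7}
  n24('aecaad'): parent n23 fail=15; on 'd' 15 → fail=16;  out {5}∪∅={5}

Text stream:
[0] read 'c'  n0⇒n1
[1] read 'd'  n1⇒n2
[2] read 'd'  n2⇒n3  ** P0@[0:2]
[3] read 'a'  n3⇒n15 ·f
[4] read 'a'  n15⇒n15 ·f
[5] read 'd'  n15⇒n16
[6] read 'a'  n16⇒n17
[7] read 'e'  n17⇒n18
[8] read 'c'  n18⇒n19  ** P4@[4:8]
[9] read 'b'  n19⇒n4 ·f  ** P1@[9:9]
[10] read 'd'  n4⇒n5 ·f
[11] read 'e'  n5⇒n6
[12] read 'b'  n6⇒n4 ·f  ** P1@[12:12]
[13] read 'a'  n4⇒n15 ·f
[14] read 'c'  n15⇒n26  ** P7@[13:14]
[15] read 'a'  n26⇒n15 ·f
[16] read 'e'  n15⇒n20
[17] read 'e'  n20⇒n0 ·f
[18] read 'b'  n0⇒n4  ** P1@[18:18]
[19] read 'a'  n4⇒n15 ·f
[20] read 'c'  n15⇒n26  ** P7@[19:20]
[21] read 'd'  n26⇒n2 ·f
[22] read 'e'  n2⇒n6 ·f
[23] read 'a'  n6⇒n7
[24] read 'd'  n7⇒n8
[25] read 'a'  n8⇒n9
[26] read 'c'  n9⇒n10  ** P2@[21:26],P7@[25:26]
[27] read 'a'  n10⇒n15 ·f
[28] read 'c'  n15⇒n26  ** P7@[27:28]
[29] read 'e'  n26⇒n0 ·f
[30] read 'd'  n0⇒n5
[31] read 'e'  n5⇒n6
[32] read 'a'  n6⇒n7
[33] read 'd'  n7⇒n8
[34] read 'a'  n8⇒n9
[35] read 'c'  n9⇒n10  ** P2@[30:35],P7@[34:35]
[36] read 'c'  n10⇒n11 ·f
[37] read 'e'  n11⇒n0 ·f
[38] read 'e'  n0⇒n0
[39] read 'd'  n0⇒n5
[40] read 'd'  n5⇒n5 ·f
[41] read 'c'  n5⇒n1 ·f
[42] read 'c'  n1⇒n11
[43] read 'b'  n11⇒n12  ** P1@[43:43]
[44] read 'e'  n12⇒n13
[45] read 'c'  n13⇒n14  ** P3@[41:45]
[46] read 'c'  n14⇒n11 ·f
[47] read 'd'  n11⇒n2 ·f
[48] read 'd'  n2⇒n3  ** P0@[46:48]
[49] read 'd'  n3⇒n5 ·f
[50] read 'e'  n5⇒n6
[51] read 'a'  n6⇒n7
[52] read 'd'  n7⇒n8
[53] read 'a'  n8⇒n9
[54] read 'c'  n9⇒n10  ** P2@[49:54],P7@[53:54]
[55] read 'd'  n10⇒n2 ·f
[56] read 'a'  n2⇒n15 ·f
[57] read 'd'  n15⇒n16
[58] read 'e'  n16⇒n6 ·f
[59] read 'a'  n6⇒n7
[60] read 'd'  n7⇒n8
[61] read 'd'  n8⇒n25 ·f  ** P6@[59:61]
[62] read 'b'  n25⇒n4 ·f  ** P1@[62:62]
[63] read 'd'  n4⇒n5 ·f
[64] read 'a'  n5⇒n15 ·f
[65] read 'd'  n15⇒n16
[66] read 'd'  n16⇒n25  ** P6@[64:66]
[67] read 'a'  n25⇒n15 ·f
[68] read 'e'  n15⇒n20
[69] read 'c'  n20⇒n21
[70] read 'a'  n21⇒n22
[71] read 'a'  n22⇒n23
[72] read 'd'  n23⇒n24  ** P5@[67:72]

All matches (sorted): [[2,0],[8,4],[9,1],[12,1],[14,7],[18,1],[20,7],[26,2],[26,7],[28,7],[35,2],[35,7],[43,1],[45,3],[48,0],[54,2],[54,7],[61,6],[62,1],[66,6],[72,5]]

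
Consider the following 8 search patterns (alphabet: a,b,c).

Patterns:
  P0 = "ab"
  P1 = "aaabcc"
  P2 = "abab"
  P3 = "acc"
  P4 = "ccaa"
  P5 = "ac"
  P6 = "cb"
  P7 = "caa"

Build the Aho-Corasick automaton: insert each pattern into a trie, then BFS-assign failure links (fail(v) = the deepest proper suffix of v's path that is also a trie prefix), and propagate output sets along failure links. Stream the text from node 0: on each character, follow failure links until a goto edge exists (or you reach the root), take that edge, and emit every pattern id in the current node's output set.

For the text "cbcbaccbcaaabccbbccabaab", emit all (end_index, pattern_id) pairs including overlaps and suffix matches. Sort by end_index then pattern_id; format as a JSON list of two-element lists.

Construct AC machine:
Trie nodes:
  n0 'ε': a→1 c→12
  n1 'a': a→3 b→2 c→10
  n2 'ab': a→8  [P0 ends]
  n3 'aa': a→4
  n4 'aaa': b→5
  n5 'aaab': c→6
  n6 'aaabc': c→7
  n7 'aaabcc': ·  [P1 ends]
  n8 'aba': b→9
  n9 'abab': ·  [P2 ends]
  n10 'ac': c→11  [P5 ends]
  n11 'acc': ·  [P3 ends]
  n12 'c': a→17 b→16 c→13
  n13 'cc': a→14
  n14 'cca': a→15
  n15 'ccaa': ·  [P4 ends]
  n16 'cb': ·  [P6 ends]
  n17 'ca': a→18
  n18 'caa': ·  [P7 ends]

BFS fail/out derivation:
  n1('a'): parent n0 fail=0; on 'a' 0 → fail=0;  out ∅∪∅=∅
  n12('c'): parent n0 fail=0; on 'c' 0 → fail=0;  out ∅∪∅=∅
  n2('ab'): parent n1 fail=0; on 'b' 0 → fail=0;  out {0}∪∅={0}
  n3('aa'): parent n1 fail=0; on 'a' 0 → fail=1;  out ∅∪∅=∅
  n10('ac'): parent n1 fail=0; on 'c' 0 → fail=12;  out {5}∪∅={5}
  n13('cc'): parent n12 fail=0; on 'c' 0 → fail=12;  out ∅∪∅=∅
  n16('cb'): parent n12 fail=0; on 'b' 0 → fail=0;  out {6}∪∅={6}
  n17('ca'): parent n12 fail=0; on 'a' 0 → fail=1;  out ∅∪∅=∅
  n4('aaa'): parent n3 fail=1; on 'a' 1 → fail=3;  out ∅∪∅=∅
  n8('aba'): parent n2 fail=0; on 'a' 0 → fail=1;  out ∅∪∅=∅
  n11('acc'): parent n10 fail=12; on 'c' 12 → fail=13;  out {3}∪∅={3}
  n14('cca'): parent n13 fail=12; on 'a' 12 → fail=17;  out ∅∪∅=∅
  n18('caa'): parent n17 fail=1; on 'a' 1 → fail=3;  out {7}∪∅={7}
  n5('aaab'): parent n4 fail=3; on 'b' 3→1 → fail=2;  out ∅∪{0}={0}
  n9('abab'): parent n8 fail=1; on 'b' 1 → fail=2;  out {2}∪{0}={0,2}
  n15('ccaa'): parent n14 fail=17; on 'a' 17 → fail=18;  out {4}∪{7}={4,7}
  n6('aaabc'): parent n5 fail=2; on 'c' 2→0 → fail=12;  out ∅∪∅=∅
  n7('aaabcc'): parent n6 fail=12; on 'c' 12 → fail=13;  out {1}∪∅={1}

Scan:
pos 0 'c': at 12
pos 1 'b': at 16  → match P6@[0:1]
pos 2 'c': at 12 (via fail)
pos 3 'b': at 16  → match P6@[2:3]
pos 4 'a': at 1 (via fail)
pos 5 'c': at 10  → match P5@[4:5]
pos 6 'c': at 11  → match P3@[4:6]
pos 7 'b': at 16 (via fail)  → match P6@[6:7]
pos 8 'c': at 12 (via fail)
pos 9 'a': at 17
pos 10 'a': at 18  → match P7@[8:10]
pos 11 'a': at 4 (via fail)
pos 12 'b': at 5  → match P0@[11:12]
pos 13 'c': at 6
pos 14 'c': at 7  → match P1@[9:14]
pos 15 'b': at 16 (via fail)  → match P6@[14:15]
pos 16 'b': at 0 (via fail)
pos 17 'c': at 12
pos 18 'c': at 13
pos 19 'a': at 14
pos 20 'b': at 2 (via fail)  → match P0@[19:20]
pos 21 'a': at 8
pos 22 'a': at 3 (via fail)
pos 23 'b': at 2 (via fail)  → match P0@[22:23]

Result: [[1,6],[3,6],[5,5],[6,3],[7,6],[10,7],[12,0],[14,1],[15,6],[20,0],[23,0]]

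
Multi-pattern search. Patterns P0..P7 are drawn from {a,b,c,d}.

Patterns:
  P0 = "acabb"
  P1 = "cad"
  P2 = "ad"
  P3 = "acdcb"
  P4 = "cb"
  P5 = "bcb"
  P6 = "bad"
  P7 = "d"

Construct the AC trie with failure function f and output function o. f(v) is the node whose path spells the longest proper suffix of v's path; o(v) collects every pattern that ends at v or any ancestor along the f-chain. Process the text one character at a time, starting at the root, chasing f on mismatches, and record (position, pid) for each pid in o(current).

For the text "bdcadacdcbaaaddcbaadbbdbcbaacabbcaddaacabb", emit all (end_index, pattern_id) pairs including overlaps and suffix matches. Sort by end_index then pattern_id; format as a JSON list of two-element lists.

Construct AC machine:
Trie (insert patterns):
  0='ε' goto a→1 b→14 c→6 d→19
  1='a' goto c→2 d→9
  2='ac' goto a→3 d→10
  3='aca' goto b→4
  4='acab' goto b→5
  5='acabb' goto ·  [P0 ends]
  6='c' goto a→7 b→13
  7='ca' goto d→8
  8='cad' goto ·  [P1 ends]
  9='ad' goto ·  [P2 ends]
  10='acd' goto c→11
  11='acdc' goto b→12
  12='acdcb' goto ·  [P3 ends]
  13='cb' goto ·  [P4 ends]
  14='b' goto a→17 c→15
  15='bc' goto b→16
  16='bcb' goto ·  [P5 ends]
  17='ba' goto d→18
  18='bad' goto ·  [P6 ends]
  19='d' goto ·  [P7 ends]

BFS fail/out derivation:
  fail(1) 'a': from fail(0)=0 chase 'a': 0 ⇒ 0;  out=∅∪out(0)=∅
  fail(6) 'c': from fail(0)=0 chase 'c': 0 ⇒ 0;  out=∅∪out(0)=∅
  fail(14) 'b': from fail(0)=0 chase 'b': 0 ⇒ 0;  out=∅∪out(0)=∅
  fail(19) 'd': from fail(0)=0 chase 'd': 0 ⇒ 0;  out={7}∪out(0)={7}
  fail(2) 'ac': from fail(1)=0 chase 'c': 0 ⇒ 6;  out=∅∪out(6)=∅
  fail(7) 'ca': from fail(6)=0 chase 'a': 0 ⇒ 1;  out=∅∪out(1)=∅
  fail(9) 'ad': from fail(1)=0 chase 'd': 0 ⇒ 19;  out={2}∪out(19)={2,7}
  fail(13) 'cb': from fail(6)=0 chase 'b': 0 ⇒ 14;  out={4}∪out(14)={4}
  fail(15) 'bc': from fail(14)=0 chase 'c': 0 ⇒ 6;  out=∅∪out(6)=∅
  fail(17) 'ba': from fail(14)=0 chase 'a': 0 ⇒ 1;  out=∅∪out(1)=∅
  fail(3) 'aca': from fail(2)=6 chase 'a': 6 ⇒ 7;  out=∅∪out(7)=∅
  fail(8) 'cad': from fail(7)=1 chase 'd': 1 ⇒ 9;  out={1}∪out(9)={1,2,7}
  fail(10) 'acd': from fail(2)=6 chase 'd': 6→0 ⇒ 19;  out=∅∪out(19)={7}
  fail(16) 'bcb': from fail(15)=6 chase 'b': 6 ⇒ 13;  out={5}∪out(13)={4,5}
  fail(18) 'bad': from fail(17)=1 chase 'd': 1 ⇒ 9;  out={6}∪out(9)={2,6,7}
  fail(4) 'acab': from fail(3)=7 chase 'b': 7→1→0 ⇒ 14;  out=∅∪out(14)=∅
  fail(11) 'acdc': from fail(10)=19 chase 'c': 19→0 ⇒ 6;  out=∅∪out(6)=∅
  fail(5) 'acabb': from fail(4)=14 chase 'b': 14→0 ⇒ 14;  out={0}∪out(14)={0}
  fail(12) 'acdcb': from fail(11)=6 chase 'b': 6 ⇒ 13;  out={3}∪out(13)={3,4}

Run:
[0] read 'b'  n0⇒n14
[1] read 'd'  n14⇒n19 ·f  → match P7@[1:1]
[2] read 'c'  n19⇒n6 ·f
[3] read 'a'  n6⇒n7
[4] read 'd'  n7⇒n8  → match P1@[2:4],P2@[3:4],P7@[4:4]
[5] read 'a'  n8⇒n1 ·f
[6] read 'c'  n1⇒n2
[7] read 'd'  n2⇒n10  → match P7@[7:7]
[8] read 'c'  n10⇒n11
[9] read 'b'  n11⇒n12  → match P3@[5:9],P4@[8:9]
[10] read 'a'  n12⇒n17 ·f
[11] read 'a'  n17⇒n1 ·f
[12] read 'a'  n1⇒n1 ·f
[13] read 'd'  n1⇒n9  → match P2@[12:13],P7@[13:13]
[14] read 'd'  n9⇒n19 ·f  → match P7@[14:14]
[15] read 'c'  n19⇒n6 ·f
[16] read 'b'  n6⇒n13  → match P4@[15:16]
[17] read 'a'  n13⇒n17 ·f
[18] read 'a'  n17⇒n1 ·f
[19] read 'd'  n1⇒n9  → match P2@[18:19],P7@[19:19]
[20] read 'b'  n9⇒n14 ·f
[21] read 'b'  n14⇒n14 ·f
[22] read 'd'  n14⇒n19 ·f  → match P7@[22:22]
[23] read 'b'  n19⇒n14 ·f
[24] read 'c'  n14⇒n15
[25] read 'b'  n15⇒n16  → match P4@[24:25],P5@[23:25]
[26] read 'a'  n16⇒n17 ·f
[27] read 'a'  n17⇒n1 ·f
[28] read 'c'  n1⇒n2
[29] read 'a'  n2⇒n3
[30] read 'b'  n3⇒n4
[31] read 'b'  n4⇒n5  → match P0@[27:31]
[32] read 'c'  n5⇒n15 ·f
[33] read 'a'  n15⇒n7 ·f
[34] read 'd'  n7⇒n8  → match P1@[32:34],P2@[33:34],P7@[34:34]
[35] read 'd'  n8⇒n19 ·f  → match P7@[35:35]
[36] read 'a'  n19⇒n1 ·f
[37] read 'a'  n1⇒n1 ·f
[38] read 'c'  n1⇒n2
[39] read 'a'  n2⇒n3
[40] read 'b'  n3⇒n4
[41] read 'b'  n4⇒n5  → match P0@[37:41]

All matches (sorted): [[1,7],[4,1],[4,2],[4,7],[7,7],[9,3],[9,4],[13,2],[13,7],[14,7],[16,4],[19,2],[19,7],[22,7],[25,4],[25,5],[31,0],[34,1],[34,2],[34,7],[35,7],[41,0]]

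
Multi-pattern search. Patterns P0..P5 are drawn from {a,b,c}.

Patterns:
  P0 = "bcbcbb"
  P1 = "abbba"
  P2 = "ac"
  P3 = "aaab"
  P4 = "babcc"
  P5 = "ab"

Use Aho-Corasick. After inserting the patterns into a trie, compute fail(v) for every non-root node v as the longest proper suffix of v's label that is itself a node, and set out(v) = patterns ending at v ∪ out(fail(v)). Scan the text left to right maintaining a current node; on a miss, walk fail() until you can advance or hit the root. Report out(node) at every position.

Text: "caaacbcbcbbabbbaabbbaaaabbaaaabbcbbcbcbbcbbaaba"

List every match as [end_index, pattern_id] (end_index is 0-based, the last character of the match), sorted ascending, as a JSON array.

Build:
Trie (insert patterns):
  0='ε' goto a→7 b→1
  1='b' goto a→16 c→2
  2='bc' goto b→3
  3='bcb' goto c→4
  4='bcbc' goto b→5
  5='bcbcb' goto b→6
  6='bcbcbb' goto ·  [P0 ends]
  7='a' goto a→13 b→8 c→12
  8='ab' goto b→9  [P5 ends]
  9='abb' goto b→10
  10='abbb' goto a→11
  11='abbba' goto ·  [P1 ends]
  12='ac' goto ·  [P2 ends]
  13='aa' goto a→14
  14='aaa' goto b→15
  15='aaab' goto ·  [P3 ends]
  16='ba' goto b→17
  17='bab' goto c→18
  18='babc' goto c→19
  19='babcc' goto ·  [P4 ends]

BFS fail/out derivation:
  fail(1) 'b': from fail(0)=0 chase 'b': 0 ⇒ 0;  out=∅∪out(0)=∅
  fail(7) 'a': from fail(0)=0 chase 'a': 0 ⇒ 0;  out=∅∪out(0)=∅
  fail(2) 'bc': from fail(1)=0 chase 'c': 0 ⇒ 0;  out=∅∪out(0)=∅
  fail(8) 'ab': from fail(7)=0 chase 'b': 0 ⇒ 1;  out={5}∪out(1)={5}
  fail(12) 'ac': from fail(7)=0 chase 'c': 0 ⇒ 0;  out={2}∪out(0)={2}
  fail(13) 'aa': from fail(7)=0 chase 'a': 0 ⇒ 7;  out=∅∪out(7)=∅
  fail(16) 'ba': from fail(1)=0 chase 'a': 0 ⇒ 7;  out=∅∪out(7)=∅
  fail(3) 'bcb': from fail(2)=0 chase 'b': 0 ⇒ 1;  out=∅∪out(1)=∅
  fail(9) 'abb': from fail(8)=1 chase 'b': 1→0 ⇒ 1;  out=∅∪out(1)=∅
  fail(14) 'aaa': from fail(13)=7 chase 'a': 7 ⇒ 13;  out=∅∪out(13)=∅
  fail(17) 'bab': from fail(16)=7 chase 'b': 7 ⇒ 8;  out=∅∪out(8)={5}
  fail(4) 'bcbc': from fail(3)=1 chase 'c': 1 ⇒ 2;  out=∅∪out(2)=∅
  fail(10) 'abbb': from fail(9)=1 chase 'b': 1→0 ⇒ 1;  out=∅∪out(1)=∅
  fail(15) 'aaab': from fail(14)=13 chase 'b': 13→7 ⇒ 8;  out={3}∪out(8)={3,5}
  fail(18) 'babc': from fail(17)=8 chase 'c': 8→1 ⇒ 2;  out=∅∪out(2)=∅
  fail(5) 'bcbcb': from fail(4)=2 chase 'b': 2 ⇒ 3;  out=∅∪out(3)=∅
  fail(11) 'abbba': from fail(10)=1 chase 'a': 1 ⇒ 16;  out={1}∪out(16)={1}
  fail(19) 'babcc': from fail(18)=2 chase 'c': 2→0 ⇒ 0;  out={4}∪out(0)={4}
  fail(6) 'bcbcbb': from fail(5)=3 chase 'b': 3→1→0 ⇒ 1;  out={0}∪out(1)={0}

Run:
i=0 'c': node 0→0
i=1 'a': node 0→7
i=2 'a': node 7→13
i=3 'a': node 13→14
i=4 'c': node 14→12 (via fail)  emit P2@[3:4]
i=5 'b': node 12→1 (via fail)
i=6 'c': node 1→2
i=7 'b': node 2→3
i=8 'c': node 3→4
i=9 'b': node 4→5
i=10 'b': node 5→6  emit P0@[5:10]
i=11 'a': node 6→16 (via fail)
i=12 'b': node 16→17  emit P5@[11:12]
i=13 'b': node 17→9 (via fail)
i=14 'b': node 9→10
i=15 'a': node 10→11  emit P1@[11:15]
i=16 'a': node 11→13 (via fail)
i=17 'b': node 13→8 (via fail)  emit P5@[16:17]
i=18 'b': node 8→9
i=19 'b': node 9→10
i=20 'a': node 10→11  emit P1@[16:20]
i=21 'a': node 11→13 (via fail)
i=22 'a': node 13→14
i=23 'a': node 14→14 (via fail)
i=24 'b': node 14→15  emit P3@[21:24],P5@[23:24]
i=25 'b': node 15→9 (via fail)
i=26 'a': node 9→16 (via fail)
i=27 'a': node 16→13 (via fail)
i=28 'a': node 13→14
i=29 'a': node 14→14 (via fail)
i=30 'b': node 14→15  emit P3@[27:30],P5@[29:30]
i=31 'b': node 15→9 (via fail)
i=32 'c': node 9→2 (via fail)
i=33 'b': node 2→3
i=34 'b': node 3→1 (via fail)
i=35 'c': node 1→2
i=36 'b': node 2→3
i=37 'c': node 3→4
i=38 'b': node 4→5
i=39 'b': node 5→6  emit P0@[34:39]
i=40 'c': node 6→2 (via fail)
i=41 'b': node 2→3
i=42 'b': node 3→1 (via fail)
i=43 'a': node 1→16
i=44 'a': node 16→13 (via fail)
i=45 'b': node 13→8 (via fail)  emit P5@[44:45]
i=46 'a': node 8→16 (via fail)

Result: [[4,2],[10,0],[12,5],[15,1],[17,5],[20,1],[24,3],[24,5],[30,3],[30,5],[39,0],[45,5]]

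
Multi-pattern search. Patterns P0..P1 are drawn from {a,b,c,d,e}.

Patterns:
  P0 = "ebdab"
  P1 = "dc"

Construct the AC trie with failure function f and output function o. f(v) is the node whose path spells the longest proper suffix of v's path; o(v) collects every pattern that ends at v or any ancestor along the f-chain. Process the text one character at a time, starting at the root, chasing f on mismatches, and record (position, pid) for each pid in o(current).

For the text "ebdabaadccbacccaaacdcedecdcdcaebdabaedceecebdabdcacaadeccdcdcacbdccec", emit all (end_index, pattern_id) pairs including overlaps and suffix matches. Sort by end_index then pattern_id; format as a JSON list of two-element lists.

Build:
Trie (insert patterns):
  n0 'ε': d→6 e→1
  n1 'e': b→2
  n2 'eb': d→3
  n3 'ebd': a→4
  n4 'ebda': b→5
  n5 'ebdab': ·  [P0 ends]
  n6 'd': c→7
  n7 'dc': ·  [P1 ends]

Failure links (BFS by depth):
  n1('e'): parent n0 fail=0; on 'e' 0 → fail=0;  out ∅∪∅=∅
  n6('d'): parent n0 fail=0; on 'd' 0 → fail=0;  out ∅∪∅=∅
  n2('eb'): parent n1 fail=0; on 'b' 0 → fail=0;  out ∅∪∅=∅
  n7('dc'): parent n6 fail=0; on 'c' 0 → fail=0;  out {1}∪∅={1}
  n3('ebd'): parent n2 fail=0; on 'd' 0 → fail=6;  out ∅∪∅=∅
  n4('ebda'): parent n3 fail=6; on 'a' 6→0 → fail=0;  out ∅∪∅=∅
  n5('ebdab'): parent n4 fail=0; on 'b' 0 → fail=0;  out {0}∪∅={0}

Scan:
i=0 'e': node 0→1
i=1 'b': node 1→2
i=2 'd': node 2→3
i=3 'a': node 3→4
i=4 'b': node 4→5  emit P0@[0:4]
i=5 'a': node 5→0 (fail-walked)
i=6 'a': node 0→0
i=7 'd': node 0→6
i=8 'c': node 6→7  emit P1@[7:8]
i=9 'c': node 7→0 (fail-walked)
i=10 'b': node 0→0
i=11 'a': node 0→0
i=12 'c': node 0→0
i=13 'c': node 0→0
i=14 'c': node 0→0
i=15 'a': node 0→0
i=16 'a': node 0→0
i=17 'a': node 0→0
i=18 'c': node 0→0
i=19 'd': node 0→6
i=20 'c': node 6→7  emit P1@[19:20]
i=21 'e': node 7→1 (fail-walked)
i=22 'd': node 1→6 (fail-walked)
i=23 'e': node 6→1 (fail-walked)
i=24 'c': node 1→0 (fail-walked)
i=25 'd': node 0→6
i=26 'c': node 6→7  emit P1@[25:26]
i=27 'd': node 7→6 (fail-walked)
i=28 'c': node 6→7  emit P1@[27:28]
i=29 'a': node 7→0 (fail-walked)
i=30 'e': node 0→1
i=31 'b': node 1→2
i=32 'd': node 2→3
i=33 'a': node 3→4
i=34 'b': node 4→5  emit P0@[30:34]
i=35 'a': node 5→0 (fail-walked)
i=36 'e': node 0→1
i=37 'd': node 1→6 (fail-walked)
i=38 'c': node 6→7  emit P1@[37:38]
i=39 'e': node 7→1 (fail-walked)
i=40 'e': node 1→1 (fail-walked)
i=41 'c': node 1→0 (fail-walked)
i=42 'e': node 0→1
i=43 'b': node 1→2
i=44 'd': node 2→3
i=45 'a': node 3→4
i=46 'b': node 4→5  emit P0@[42:46]
i=47 'd': node 5→6 (fail-walked)
i=48 'c': node 6→7  emit P1@[47:48]
i=49 'a': node 7→0 (fail-walked)
i=50 'c': node 0→0
i=51 'a': node 0→0
i=52 'a': node 0→0
i=53 'd': node 0→6
i=54 'e': node 6→1 (fail-walked)
i=55 'c': node 1→0 (fail-walked)
i=56 'c': node 0→0
i=57 'd': node 0→6
i=58 'c': node 6→7  emit P1@[57:58]
i=59 'd': node 7→6 (fail-walked)
i=60 'c': node 6→7  emit P1@[59:60]
i=61 'a': node 7→0 (fail-walked)
i=62 'c': node 0→0
i=63 'b': node 0→0
i=64 'd': node 0→6
i=65 'c': node 6→7  emit P1@[64:65]
i=66 'c': node 7→0 (fail-walked)
i=67 'e': node 0→1
i=68 'c': node 1→0 (fail-walked)

All matches (sorted): [[4,0],[8,1],[20,1],[26,1],[28,1],[34,0],[38,1],[46,0],[48,1],[58,1],[60,1],[65,1]]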